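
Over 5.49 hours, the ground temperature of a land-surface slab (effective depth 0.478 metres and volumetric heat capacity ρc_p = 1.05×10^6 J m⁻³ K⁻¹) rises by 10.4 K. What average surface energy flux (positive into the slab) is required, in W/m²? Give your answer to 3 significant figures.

264

Areal heat capacity C = ρc_p × D = 1.05×10^6 × 0.478 = 5.02×10^5 J/(m^2 K).
Required heat per unit area: Q = C ΔT = 5.02×10^5 × 10.4 = 5.22×10^6 J/m².
Flux F = Q / Δt = 5.22×10^6 / 19800 s = 264 W/m².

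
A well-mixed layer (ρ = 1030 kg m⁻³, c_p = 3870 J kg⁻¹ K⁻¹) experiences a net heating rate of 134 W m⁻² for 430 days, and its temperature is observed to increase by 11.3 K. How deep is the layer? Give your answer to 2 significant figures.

110 m

Heat input Q = F Δt = 134 × 3.72×10^7 s = 4.98×10^9 J/m².
Required areal heat capacity C = Q / ΔT = 4.41×10^8 J/(m²·K).
Depth D = C / (ρ c_p) = 4.41×10^8 / (1030 × 3870) = 111 m.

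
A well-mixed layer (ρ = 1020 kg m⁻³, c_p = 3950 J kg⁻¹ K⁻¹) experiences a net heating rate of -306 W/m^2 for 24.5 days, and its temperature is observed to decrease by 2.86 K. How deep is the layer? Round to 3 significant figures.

56.2 m

Heat input Q = F Δt = -306 × 2.12×10^6 s = -6.48×10^8 J/m².
Required areal heat capacity C = Q / ΔT = 2.26×10^8 J/(m²·K).
Depth D = C / (ρ c_p) = 2.26×10^8 / (1020 × 3950) = 56.2 m.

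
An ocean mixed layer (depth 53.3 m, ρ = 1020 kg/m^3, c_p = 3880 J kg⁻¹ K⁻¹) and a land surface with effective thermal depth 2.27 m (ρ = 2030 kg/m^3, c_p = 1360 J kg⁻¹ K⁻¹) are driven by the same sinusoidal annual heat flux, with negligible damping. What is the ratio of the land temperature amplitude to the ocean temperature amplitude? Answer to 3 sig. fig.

33.7

C_ocean = 1020 × 3880 × 53.3 = 2.11×10^8 J/(m²·K).
C_land = 2030 × 1360 × 2.27 = 6.27×10^6 J/(m²·K).
Undamped amplitude ∝ 1/C, so A_land/A_ocean = C_ocean/C_land = 33.7.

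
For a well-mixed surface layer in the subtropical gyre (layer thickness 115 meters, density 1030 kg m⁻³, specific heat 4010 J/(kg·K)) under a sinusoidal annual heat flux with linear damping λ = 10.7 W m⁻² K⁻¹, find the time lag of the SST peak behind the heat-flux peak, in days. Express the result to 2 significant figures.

85 days

Areal heat capacity C = ρ c_p D = 1030 × 4010 × 115 = 4.75×10^8 J m⁻² K⁻¹.
ω = 2π / 3.15×10^7 s = 1.99×10^-7 s⁻¹.
Phase lag φ = arctan(Cω/λ) = arctan(94.6/10.7) = 1.46 rad.
Time lag = φ / ω = 1.46 / 1.99×10^-7 = 7.32×10^6 s = 84.7 days.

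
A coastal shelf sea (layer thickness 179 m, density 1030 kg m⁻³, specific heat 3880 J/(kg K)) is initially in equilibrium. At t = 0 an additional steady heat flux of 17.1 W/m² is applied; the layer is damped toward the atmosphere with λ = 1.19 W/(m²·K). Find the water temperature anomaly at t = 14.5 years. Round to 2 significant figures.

Areal heat capacity C = ρ c_p D = 1030 × 3880 × 179 = 7.15×10^8 J m⁻² K⁻¹.
τ = C / λ = 7.15×10^8 / 1.19 = 6.01×10^8 s.
Equilibrium anomaly ΔT_eq = F / λ = 17.1 / 1.19 = 14.4 K.
t = 14.5 years = 4.58×10^8 s, so t/τ = 0.761.
ΔT(t) = ΔT_eq (1 − e^(−t/τ)) = 14.4 × (1 − e^−0.761) = 7.66 K.

7.7 K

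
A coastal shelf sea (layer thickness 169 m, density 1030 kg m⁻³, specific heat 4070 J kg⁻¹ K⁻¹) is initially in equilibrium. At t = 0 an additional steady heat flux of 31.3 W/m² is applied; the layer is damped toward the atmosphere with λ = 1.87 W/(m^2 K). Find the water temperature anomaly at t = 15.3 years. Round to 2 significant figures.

Areal heat capacity C = ρ c_p D = 1030 × 4070 × 169 = 7.08×10^8 J/(m^2 K).
τ = C / λ = 7.08×10^8 / 1.87 = 3.79×10^8 s.
Equilibrium anomaly ΔT_eq = F / λ = 31.3 / 1.87 = 16.7 K.
t = 15.3 years = 4.83×10^8 s, so t/τ = 1.27.
ΔT(t) = ΔT_eq (1 − e^(−t/τ)) = 16.7 × (1 − e^−1.27) = 12.1 K.

12 K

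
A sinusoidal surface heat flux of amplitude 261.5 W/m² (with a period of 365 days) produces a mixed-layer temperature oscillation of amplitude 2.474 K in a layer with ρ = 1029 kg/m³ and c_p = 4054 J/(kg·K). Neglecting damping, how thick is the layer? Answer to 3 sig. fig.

ω = 2π / 3.15×10^7 s = 1.99×10^-7 s⁻¹.
Required C = F₀ / (A ω) = 261.5 / (2.474 × 1.99×10^-7) = 5.31×10^8 J/(m²·K).
D = C / (ρ c_p) = 5.31×10^8 / (1029 × 4054) = 127 m.

127 m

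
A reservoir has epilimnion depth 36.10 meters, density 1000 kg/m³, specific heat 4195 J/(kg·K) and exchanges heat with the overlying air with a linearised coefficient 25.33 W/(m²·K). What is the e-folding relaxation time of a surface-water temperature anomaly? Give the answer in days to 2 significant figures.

69 days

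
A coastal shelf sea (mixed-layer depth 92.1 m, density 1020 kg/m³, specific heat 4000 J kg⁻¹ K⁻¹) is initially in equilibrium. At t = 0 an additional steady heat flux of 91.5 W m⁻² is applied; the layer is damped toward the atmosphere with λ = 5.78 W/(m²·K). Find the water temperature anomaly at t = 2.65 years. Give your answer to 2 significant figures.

11 K

Areal heat capacity C = ρ c_p D = 1020 × 4000 × 92.1 = 3.76×10^8 J m⁻² K⁻¹.
τ = C / λ = 3.76×10^8 / 5.78 = 6.50×10^7 s.
Equilibrium anomaly ΔT_eq = F / λ = 91.5 / 5.78 = 15.8 K.
t = 2.65 years = 8.36×10^7 s, so t/τ = 1.29.
ΔT(t) = ΔT_eq (1 − e^(−t/τ)) = 15.8 × (1 − e^−1.29) = 11.5 K.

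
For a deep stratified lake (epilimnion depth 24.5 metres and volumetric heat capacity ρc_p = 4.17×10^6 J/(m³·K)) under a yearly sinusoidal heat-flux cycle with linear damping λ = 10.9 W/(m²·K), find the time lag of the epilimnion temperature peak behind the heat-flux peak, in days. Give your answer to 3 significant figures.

62.7 days

Areal heat capacity C = ρc_p × D = 4.17×10^6 × 24.5 = 1.02×10^8 J/(m^2 K).
ω = 2π / 3.15×10^7 s = 1.99×10^-7 s⁻¹.
Phase lag φ = arctan(Cω/λ) = arctan(20.4/10.9) = 1.08 rad.
Time lag = φ / ω = 1.08 / 1.99×10^-7 = 5.42×10^6 s = 62.7 days.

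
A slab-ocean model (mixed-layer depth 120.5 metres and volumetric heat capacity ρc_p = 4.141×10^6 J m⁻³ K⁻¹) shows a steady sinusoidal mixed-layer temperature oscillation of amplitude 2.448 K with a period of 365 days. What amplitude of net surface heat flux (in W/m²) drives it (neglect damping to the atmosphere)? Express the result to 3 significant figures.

Areal heat capacity C = ρc_p × D = 4.141×10^6 × 120.5 = 4.99×10^8 J/(m²·K).
ω = 2π / 3.15×10^7 s = 1.99×10^-7 s⁻¹.
Cω = 4.99×10^8 × 1.99×10^-7 = 99.4 W/(m²·K).
F₀ = A × Cω = 2.448 × 99.4 = 243 W/m².

243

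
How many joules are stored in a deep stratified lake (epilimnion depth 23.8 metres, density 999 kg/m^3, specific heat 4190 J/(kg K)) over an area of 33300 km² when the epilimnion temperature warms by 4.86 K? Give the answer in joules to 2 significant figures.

1.6×10^19 J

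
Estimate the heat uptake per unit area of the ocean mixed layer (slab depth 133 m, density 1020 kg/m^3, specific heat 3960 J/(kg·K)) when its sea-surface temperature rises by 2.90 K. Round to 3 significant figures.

Areal heat capacity C = ρ c_p D = 1020 × 3960 × 133 = 5.37×10^8 J/(m^2 K).
ΔQ = C ΔT = 5.37×10^8 × 2.90 = 1.56×10^9 J/m².

1.56×10^9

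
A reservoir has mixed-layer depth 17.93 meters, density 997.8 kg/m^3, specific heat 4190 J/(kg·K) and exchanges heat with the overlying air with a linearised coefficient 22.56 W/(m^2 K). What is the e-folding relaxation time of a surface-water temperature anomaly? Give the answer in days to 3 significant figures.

38.5 days

Areal heat capacity C = ρ c_p D = 997.8 × 4190 × 17.93 = 7.50×10^7 J/(m^2 K).
Relaxation time τ = C / λ = 7.50×10^7 / 22.56 = 3.32×10^6 s.
In days: 3.32×10^6 s / (86400 s/day) = 38.5 days.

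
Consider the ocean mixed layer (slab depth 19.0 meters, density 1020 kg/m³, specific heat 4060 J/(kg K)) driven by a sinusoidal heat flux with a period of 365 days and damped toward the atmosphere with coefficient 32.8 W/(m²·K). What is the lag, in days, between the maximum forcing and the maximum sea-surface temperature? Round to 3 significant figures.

Areal heat capacity C = ρ c_p D = 1020 × 4060 × 19.0 = 7.87×10^7 J/(m²·K).
ω = 2π / 3.15×10^7 s = 1.99×10^-7 s⁻¹.
Phase lag φ = arctan(Cω/λ) = arctan(15.7/32.8) = 0.446 rad.
Time lag = φ / ω = 0.446 / 1.99×10^-7 = 2.24×10^6 s = 25.9 days.

25.9 days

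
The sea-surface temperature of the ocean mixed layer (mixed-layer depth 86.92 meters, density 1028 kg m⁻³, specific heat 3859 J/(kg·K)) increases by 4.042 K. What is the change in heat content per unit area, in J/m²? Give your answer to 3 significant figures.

1.39×10^9

Areal heat capacity C = ρ c_p D = 1028 × 3859 × 86.92 = 3.45×10^8 J m⁻² K⁻¹.
ΔQ = C ΔT = 3.45×10^8 × 4.042 = 1.39×10^9 J/m².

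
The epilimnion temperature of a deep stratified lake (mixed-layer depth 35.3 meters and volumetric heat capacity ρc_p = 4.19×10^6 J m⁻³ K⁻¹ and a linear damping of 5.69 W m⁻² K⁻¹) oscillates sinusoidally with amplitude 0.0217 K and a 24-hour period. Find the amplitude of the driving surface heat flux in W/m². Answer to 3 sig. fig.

233

Areal heat capacity C = ρc_p × D = 4.19×10^6 × 35.3 = 1.48×10^8 J/(m²·K).
ω = 2π / 86400 s = 7.27×10^-5 s⁻¹.
√((Cω)² + λ²) = √((10800)² + 5.69²) = 10800 W/(m²·K).
F₀ = A × √((Cω)²+λ²) = 0.0217 × 10800 = 233 W/m².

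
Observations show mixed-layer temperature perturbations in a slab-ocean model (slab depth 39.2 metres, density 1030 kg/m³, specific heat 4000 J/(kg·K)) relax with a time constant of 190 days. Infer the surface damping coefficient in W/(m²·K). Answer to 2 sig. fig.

Areal heat capacity C = ρ c_p D = 1030 × 4000 × 39.2 = 1.62×10^8 J/(m²·K).
τ = 190 days = 1.64×10^7 s.
λ = C / τ = 1.62×10^8 / 1.64×10^7 = 9.84 W/(m²·K).

9.8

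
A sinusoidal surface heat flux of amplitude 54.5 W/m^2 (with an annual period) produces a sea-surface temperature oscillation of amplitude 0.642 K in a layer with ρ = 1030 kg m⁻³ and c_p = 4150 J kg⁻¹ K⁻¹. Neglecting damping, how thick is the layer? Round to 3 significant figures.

99.7 m

ω = 2π / 3.15×10^7 s = 1.99×10^-7 s⁻¹.
Required C = F₀ / (A ω) = 54.5 / (0.642 × 1.99×10^-7) = 4.26×10^8 J/(m²·K).
D = C / (ρ c_p) = 4.26×10^8 / (1030 × 4150) = 99.7 m.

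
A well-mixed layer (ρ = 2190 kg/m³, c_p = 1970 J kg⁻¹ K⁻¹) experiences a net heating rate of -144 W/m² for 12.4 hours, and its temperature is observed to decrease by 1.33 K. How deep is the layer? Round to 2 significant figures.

1.1 m

Heat input Q = F Δt = -144 × 44600 s = -6.43×10^6 J/m².
Required areal heat capacity C = Q / ΔT = 4.83×10^6 J/(m²·K).
Depth D = C / (ρ c_p) = 4.83×10^6 / (2190 × 1970) = 1.12 m.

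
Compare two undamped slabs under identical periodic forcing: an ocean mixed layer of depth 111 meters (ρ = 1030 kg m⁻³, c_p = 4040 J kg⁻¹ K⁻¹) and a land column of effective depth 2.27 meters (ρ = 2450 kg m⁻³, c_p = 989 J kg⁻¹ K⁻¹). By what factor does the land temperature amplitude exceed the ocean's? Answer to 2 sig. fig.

84

C_ocean = 1030 × 4040 × 111 = 4.62×10^8 J/(m²·K).
C_land = 2450 × 989 × 2.27 = 5.50×10^6 J/(m²·K).
Undamped amplitude ∝ 1/C, so A_land/A_ocean = C_ocean/C_land = 84.0.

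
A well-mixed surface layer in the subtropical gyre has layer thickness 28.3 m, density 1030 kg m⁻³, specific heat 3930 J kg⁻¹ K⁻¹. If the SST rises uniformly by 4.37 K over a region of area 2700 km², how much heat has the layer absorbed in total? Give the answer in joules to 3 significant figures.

Areal heat capacity C = ρ c_p D = 1030 × 3930 × 28.3 = 1.15×10^8 J/(m²·K).
Heat per unit area: q = C ΔT = 1.15×10^8 × 4.37 = 5.01×10^8 J/m².
Total heat: Q = q × A = 5.01×10^8 × (2700 × 10⁶ m²) = 1.35×10^18 J.

1.35×10^18 J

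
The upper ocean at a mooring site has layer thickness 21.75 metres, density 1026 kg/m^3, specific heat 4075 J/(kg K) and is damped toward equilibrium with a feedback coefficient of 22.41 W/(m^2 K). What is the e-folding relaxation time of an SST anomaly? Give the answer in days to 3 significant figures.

47.0 days

Areal heat capacity C = ρ c_p D = 1026 × 4075 × 21.75 = 9.09×10^7 J/(m^2 K).
Relaxation time τ = C / λ = 9.09×10^7 / 22.41 = 4.06×10^6 s.
In days: 4.06×10^6 s / (86400 s/day) = 47.0 days.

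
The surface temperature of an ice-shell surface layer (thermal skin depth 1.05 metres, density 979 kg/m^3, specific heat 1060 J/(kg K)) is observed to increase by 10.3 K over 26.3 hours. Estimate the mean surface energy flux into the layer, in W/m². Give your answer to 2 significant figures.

Areal heat capacity C = ρ c_p D = 979 × 1060 × 1.05 = 1.09×10^6 J m⁻² K⁻¹.
Required heat per unit area: Q = C ΔT = 1.09×10^6 × 10.3 = 1.12×10^7 J/m².
Flux F = Q / Δt = 1.12×10^7 / 94700 s = 119 W/m².

120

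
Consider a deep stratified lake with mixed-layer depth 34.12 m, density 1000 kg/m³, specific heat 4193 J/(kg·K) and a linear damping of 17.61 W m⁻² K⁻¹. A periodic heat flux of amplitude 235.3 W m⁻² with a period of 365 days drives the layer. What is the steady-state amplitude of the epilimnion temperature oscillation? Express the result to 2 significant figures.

Areal heat capacity C = ρ c_p D = 1000 × 4193 × 34.12 = 1.43×10^8 J/(m²·K).
Angular frequency ω = 2π / T = 2π / 3.15×10^7 s = 1.99×10^-7 s⁻¹.
√((Cω)² + λ²) = √((28.5)² + 17.61²) = 33.5 W/(m²·K).
Amplitude A = F₀ / √((Cω)²+λ²) = 235.3 / 33.5 = 7.02 K.

7.0 K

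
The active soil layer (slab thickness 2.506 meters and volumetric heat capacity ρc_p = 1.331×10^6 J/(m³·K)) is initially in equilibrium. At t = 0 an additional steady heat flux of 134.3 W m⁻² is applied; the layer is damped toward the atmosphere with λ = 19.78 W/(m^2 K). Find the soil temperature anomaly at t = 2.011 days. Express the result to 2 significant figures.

Areal heat capacity C = ρc_p × D = 1.331×10^6 × 2.506 = 3.34×10^6 J/(m^2 K).
τ = C / λ = 3.34×10^6 / 19.78 = 1.69×10^5 s.
Equilibrium anomaly ΔT_eq = F / λ = 134.3 / 19.78 = 6.79 K.
t = 2.011 days = 1.74×10^5 s, so t/τ = 1.03.
ΔT(t) = ΔT_eq (1 − e^(−t/τ)) = 6.79 × (1 − e^−1.03) = 4.37 K.

4.4 K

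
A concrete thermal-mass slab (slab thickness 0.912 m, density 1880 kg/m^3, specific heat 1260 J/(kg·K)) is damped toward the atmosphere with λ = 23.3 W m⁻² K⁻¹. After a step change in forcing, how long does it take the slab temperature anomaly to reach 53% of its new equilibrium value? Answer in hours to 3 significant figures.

19.4 hours

Areal heat capacity C = ρ c_p D = 1880 × 1260 × 0.912 = 2.16×10^6 J/(m^2 K).
τ = C / λ = 2.16×10^6 / 23.3 = 92700 s.
Fraction reached: 1 − e^(−t/τ) = 0.53 ⇒ t = −τ ln(1 − 0.53) = τ × 0.755.
t = 70000 s = 19.4 hours.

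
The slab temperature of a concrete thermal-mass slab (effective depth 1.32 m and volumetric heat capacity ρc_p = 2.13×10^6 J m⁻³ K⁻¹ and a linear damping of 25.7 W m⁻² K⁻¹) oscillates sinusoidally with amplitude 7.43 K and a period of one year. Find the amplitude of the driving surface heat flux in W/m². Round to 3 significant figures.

Areal heat capacity C = ρc_p × D = 2.13×10^6 × 1.32 = 2.81×10^6 J m⁻² K⁻¹.
ω = 2π / 3.15×10^7 s = 1.99×10^-7 s⁻¹.
√((Cω)² + λ²) = √((0.560)² + 25.7²) = 25.7 W/(m²·K).
F₀ = A × √((Cω)²+λ²) = 7.43 × 25.7 = 191 W/m².

191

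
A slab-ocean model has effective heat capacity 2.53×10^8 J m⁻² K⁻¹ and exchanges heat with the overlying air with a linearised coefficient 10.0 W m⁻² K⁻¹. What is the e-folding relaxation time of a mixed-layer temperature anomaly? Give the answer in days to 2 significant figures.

Areal heat capacity C = 2.53×10^8 J m⁻² K⁻¹ (given).
Relaxation time τ = C / λ = 2.53×10^8 / 10.0 = 2.53×10^7 s.
In days: 2.53×10^7 s / (86400 s/day) = 293 days.

290 days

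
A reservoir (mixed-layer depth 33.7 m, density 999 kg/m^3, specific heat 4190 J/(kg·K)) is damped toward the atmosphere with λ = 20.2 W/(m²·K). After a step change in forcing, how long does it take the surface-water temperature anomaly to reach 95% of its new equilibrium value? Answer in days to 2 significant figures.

240 days

Areal heat capacity C = ρ c_p D = 999 × 4190 × 33.7 = 1.41×10^8 J/(m^2 K).
τ = C / λ = 1.41×10^8 / 20.2 = 6.98×10^6 s.
Fraction reached: 1 − e^(−t/τ) = 0.95 ⇒ t = −τ ln(1 − 0.95) = τ × 3.00.
t = 2.09×10^7 s = 242 days.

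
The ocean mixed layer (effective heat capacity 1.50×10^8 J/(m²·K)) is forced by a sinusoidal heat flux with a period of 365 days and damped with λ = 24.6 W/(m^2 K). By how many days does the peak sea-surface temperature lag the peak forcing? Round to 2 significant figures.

51 days

Areal heat capacity C = 1.50×10^8 J/(m²·K) (given).
ω = 2π / 3.15×10^7 s = 1.99×10^-7 s⁻¹.
Phase lag φ = arctan(Cω/λ) = arctan(29.9/24.6) = 0.882 rad.
Time lag = φ / ω = 0.882 / 1.99×10^-7 = 4.43×10^6 s = 51.2 days.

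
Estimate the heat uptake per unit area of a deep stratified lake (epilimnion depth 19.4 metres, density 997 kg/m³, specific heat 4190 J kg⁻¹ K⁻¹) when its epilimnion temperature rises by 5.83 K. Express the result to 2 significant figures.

4.7×10^8

Areal heat capacity C = ρ c_p D = 997 × 4190 × 19.4 = 8.10×10^7 J/(m²·K).
ΔQ = C ΔT = 8.10×10^7 × 5.83 = 4.72×10^8 J/m².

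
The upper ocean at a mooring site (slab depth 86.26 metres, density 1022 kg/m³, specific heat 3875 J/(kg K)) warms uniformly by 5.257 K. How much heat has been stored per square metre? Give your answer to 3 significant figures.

1.80×10^9

Areal heat capacity C = ρ c_p D = 1022 × 3875 × 86.26 = 3.42×10^8 J/(m²·K).
ΔQ = C ΔT = 3.42×10^8 × 5.257 = 1.80×10^9 J/m².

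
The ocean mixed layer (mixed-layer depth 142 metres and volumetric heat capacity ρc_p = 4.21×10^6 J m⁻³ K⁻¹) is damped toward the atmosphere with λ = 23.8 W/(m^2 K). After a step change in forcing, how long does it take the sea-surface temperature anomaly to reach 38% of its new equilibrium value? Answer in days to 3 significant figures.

Areal heat capacity C = ρc_p × D = 4.21×10^6 × 142 = 5.98×10^8 J/(m²·K).
τ = C / λ = 5.98×10^8 / 23.8 = 2.51×10^7 s.
Fraction reached: 1 − e^(−t/τ) = 0.38 ⇒ t = −τ ln(1 − 0.38) = τ × 0.478.
t = 1.20×10^7 s = 139 days.

139 days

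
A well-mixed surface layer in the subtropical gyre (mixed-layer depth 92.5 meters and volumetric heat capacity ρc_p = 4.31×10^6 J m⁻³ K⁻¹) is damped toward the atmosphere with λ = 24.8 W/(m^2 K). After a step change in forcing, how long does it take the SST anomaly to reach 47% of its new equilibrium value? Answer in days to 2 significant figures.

120 days

Areal heat capacity C = ρc_p × D = 4.31×10^6 × 92.5 = 3.99×10^8 J/(m²·K).
τ = C / λ = 3.99×10^8 / 24.8 = 1.61×10^7 s.
Fraction reached: 1 − e^(−t/τ) = 0.47 ⇒ t = −τ ln(1 − 0.47) = τ × 0.635.
t = 1.02×10^7 s = 118 days.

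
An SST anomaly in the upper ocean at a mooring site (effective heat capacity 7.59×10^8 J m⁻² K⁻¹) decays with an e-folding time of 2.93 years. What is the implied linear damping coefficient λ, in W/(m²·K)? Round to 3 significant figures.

8.21

Areal heat capacity C = 7.59×10^8 J m⁻² K⁻¹ (given).
τ = 2.93 years = 9.25×10^7 s.
λ = C / τ = 7.59×10^8 / 9.25×10^7 = 8.21 W/(m²·K).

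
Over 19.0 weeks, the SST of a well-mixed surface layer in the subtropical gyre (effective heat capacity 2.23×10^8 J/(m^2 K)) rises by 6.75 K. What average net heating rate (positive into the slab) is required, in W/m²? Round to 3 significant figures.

Areal heat capacity C = 2.23×10^8 J/(m^2 K) (given).
Required heat per unit area: Q = C ΔT = 2.23×10^8 × 6.75 = 1.51×10^9 J/m².
Flux F = Q / Δt = 1.51×10^9 / 1.15×10^7 s = 131 W/m².

131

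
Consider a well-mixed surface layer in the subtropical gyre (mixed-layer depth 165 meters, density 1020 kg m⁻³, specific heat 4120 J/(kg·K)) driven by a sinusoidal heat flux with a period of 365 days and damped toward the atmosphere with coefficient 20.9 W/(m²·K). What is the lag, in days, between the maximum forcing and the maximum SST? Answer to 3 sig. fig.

82.5 days

Areal heat capacity C = ρ c_p D = 1020 × 4120 × 165 = 6.93×10^8 J/(m^2 K).
ω = 2π / 3.15×10^7 s = 1.99×10^-7 s⁻¹.
Phase lag φ = arctan(Cω/λ) = arctan(138/20.9) = 1.42 rad.
Time lag = φ / ω = 1.42 / 1.99×10^-7 = 7.13×10^6 s = 82.5 days.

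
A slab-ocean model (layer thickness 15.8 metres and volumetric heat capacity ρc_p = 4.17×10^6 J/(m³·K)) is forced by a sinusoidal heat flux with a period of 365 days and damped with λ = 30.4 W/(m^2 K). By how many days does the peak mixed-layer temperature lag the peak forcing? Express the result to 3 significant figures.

Areal heat capacity C = ρc_p × D = 4.17×10^6 × 15.8 = 6.59×10^7 J m⁻² K⁻¹.
ω = 2π / 3.15×10^7 s = 1.99×10^-7 s⁻¹.
Phase lag φ = arctan(Cω/λ) = arctan(13.1/30.4) = 0.408 rad.
Time lag = φ / ω = 0.408 / 1.99×10^-7 = 2.05×10^6 s = 23.7 days.

23.7 days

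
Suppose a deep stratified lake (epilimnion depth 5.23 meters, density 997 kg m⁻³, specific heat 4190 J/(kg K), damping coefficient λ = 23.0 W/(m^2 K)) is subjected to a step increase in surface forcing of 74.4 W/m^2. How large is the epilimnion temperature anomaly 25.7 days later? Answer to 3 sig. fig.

2.92 K

Areal heat capacity C = ρ c_p D = 997 × 4190 × 5.23 = 2.18×10^7 J m⁻² K⁻¹.
τ = C / λ = 2.18×10^7 / 23.0 = 9.50×10^5 s.
Equilibrium anomaly ΔT_eq = F / λ = 74.4 / 23.0 = 3.23 K.
t = 25.7 days = 2.22×10^6 s, so t/τ = 2.34.
ΔT(t) = ΔT_eq (1 − e^(−t/τ)) = 3.23 × (1 − e^−2.34) = 2.92 K.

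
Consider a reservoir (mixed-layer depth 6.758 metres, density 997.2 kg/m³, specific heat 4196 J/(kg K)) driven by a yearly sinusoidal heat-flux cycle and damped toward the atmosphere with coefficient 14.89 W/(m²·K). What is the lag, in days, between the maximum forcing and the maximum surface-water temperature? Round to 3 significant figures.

Areal heat capacity C = ρ c_p D = 997.2 × 4196 × 6.758 = 2.83×10^7 J/(m²·K).
ω = 2π / 3.15×10^7 s = 1.99×10^-7 s⁻¹.
Phase lag φ = arctan(Cω/λ) = arctan(5.63/14.89) = 0.362 rad.
Time lag = φ / ω = 0.362 / 1.99×10^-7 = 1.82×10^6 s = 21.0 days.

21.0 days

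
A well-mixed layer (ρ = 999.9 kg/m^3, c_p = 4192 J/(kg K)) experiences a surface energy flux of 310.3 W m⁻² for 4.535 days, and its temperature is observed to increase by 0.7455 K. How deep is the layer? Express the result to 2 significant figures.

39 m

Heat input Q = F Δt = 310.3 × 3.92×10^5 s = 1.22×10^8 J/m².
Required areal heat capacity C = Q / ΔT = 1.63×10^8 J/(m²·K).
Depth D = C / (ρ c_p) = 1.63×10^8 / (999.9 × 4192) = 38.9 m.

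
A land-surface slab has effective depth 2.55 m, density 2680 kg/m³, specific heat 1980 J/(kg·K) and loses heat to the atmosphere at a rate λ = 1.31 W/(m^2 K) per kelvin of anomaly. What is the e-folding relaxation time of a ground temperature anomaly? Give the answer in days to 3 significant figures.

120 days

Areal heat capacity C = ρ c_p D = 2680 × 1980 × 2.55 = 1.35×10^7 J m⁻² K⁻¹.
Relaxation time τ = C / λ = 1.35×10^7 / 1.31 = 1.03×10^7 s.
In days: 1.03×10^7 s / (86400 s/day) = 120 days.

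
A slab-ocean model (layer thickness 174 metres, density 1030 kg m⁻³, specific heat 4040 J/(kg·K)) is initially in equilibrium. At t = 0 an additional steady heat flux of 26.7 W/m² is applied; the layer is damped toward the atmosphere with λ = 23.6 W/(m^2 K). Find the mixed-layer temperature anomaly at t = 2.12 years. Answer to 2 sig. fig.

1.0 K

Areal heat capacity C = ρ c_p D = 1030 × 4040 × 174 = 7.24×10^8 J/(m^2 K).
τ = C / λ = 7.24×10^8 / 23.6 = 3.07×10^7 s.
Equilibrium anomaly ΔT_eq = F / λ = 26.7 / 23.6 = 1.13 K.
t = 2.12 years = 6.69×10^7 s, so t/τ = 2.18.
ΔT(t) = ΔT_eq (1 − e^(−t/τ)) = 1.13 × (1 − e^−2.18) = 1.00 K.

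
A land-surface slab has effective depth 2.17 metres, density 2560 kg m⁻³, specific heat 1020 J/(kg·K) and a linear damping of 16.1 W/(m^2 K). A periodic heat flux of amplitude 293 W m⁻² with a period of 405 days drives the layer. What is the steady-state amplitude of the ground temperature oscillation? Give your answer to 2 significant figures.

18 K

Areal heat capacity C = ρ c_p D = 2560 × 1020 × 2.17 = 5.67×10^6 J/(m^2 K).
Angular frequency ω = 2π / T = 2π / 3.50×10^7 s = 1.80×10^-7 s⁻¹.
√((Cω)² + λ²) = √((1.02)² + 16.1²) = 16.1 W/(m²·K).
Amplitude A = F₀ / √((Cω)²+λ²) = 293 / 16.1 = 18.2 K.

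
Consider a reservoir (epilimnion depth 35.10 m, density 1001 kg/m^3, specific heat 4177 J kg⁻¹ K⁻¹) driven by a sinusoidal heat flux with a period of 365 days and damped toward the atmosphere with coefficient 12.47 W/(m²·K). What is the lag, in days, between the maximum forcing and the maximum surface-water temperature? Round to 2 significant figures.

68 days

Areal heat capacity C = ρ c_p D = 1001 × 4177 × 35.10 = 1.47×10^8 J/(m²·K).
ω = 2π / 3.15×10^7 s = 1.99×10^-7 s⁻¹.
Phase lag φ = arctan(Cω/λ) = arctan(29.2/12.47) = 1.17 rad.
Time lag = φ / ω = 1.17 / 1.99×10^-7 = 5.86×10^6 s = 67.8 days.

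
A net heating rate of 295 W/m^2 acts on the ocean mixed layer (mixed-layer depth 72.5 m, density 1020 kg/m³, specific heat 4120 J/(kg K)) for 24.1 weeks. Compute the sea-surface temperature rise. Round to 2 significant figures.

14 K

Areal heat capacity C = ρ c_p D = 1020 × 4120 × 72.5 = 3.05×10^8 J m⁻² K⁻¹.
Net heat input Q = F Δt = 295 × (24.1 weeks × 6.048×10^5 s/week) = 4.30×10^9 J/m².
ΔT = Q / C = 4.30×10^9 / 3.05×10^8 = 14.1 K.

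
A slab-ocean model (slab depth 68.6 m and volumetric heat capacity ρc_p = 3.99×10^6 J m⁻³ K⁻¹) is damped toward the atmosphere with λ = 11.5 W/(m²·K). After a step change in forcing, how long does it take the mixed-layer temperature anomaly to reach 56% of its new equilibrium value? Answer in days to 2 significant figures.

230 days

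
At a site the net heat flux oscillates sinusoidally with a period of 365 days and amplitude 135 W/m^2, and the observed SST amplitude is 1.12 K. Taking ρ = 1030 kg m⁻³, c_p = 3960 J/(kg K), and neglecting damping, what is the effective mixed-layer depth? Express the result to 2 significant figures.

150 m

ω = 2π / 3.15×10^7 s = 1.99×10^-7 s⁻¹.
Required C = F₀ / (A ω) = 135 / (1.12 × 1.99×10^-7) = 6.05×10^8 J/(m²·K).
D = C / (ρ c_p) = 6.05×10^8 / (1030 × 3960) = 148 m.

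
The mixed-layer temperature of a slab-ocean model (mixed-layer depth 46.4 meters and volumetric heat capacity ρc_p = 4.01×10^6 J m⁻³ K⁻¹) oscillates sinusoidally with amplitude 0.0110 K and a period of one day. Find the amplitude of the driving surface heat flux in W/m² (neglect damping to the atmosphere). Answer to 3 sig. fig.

149

Areal heat capacity C = ρc_p × D = 4.01×10^6 × 46.4 = 1.86×10^8 J/(m^2 K).
ω = 2π / 86400 s = 7.27×10^-5 s⁻¹.
Cω = 1.86×10^8 × 7.27×10^-5 = 13500 W/(m²·K).
F₀ = A × Cω = 0.0110 × 13500 = 149 W/m².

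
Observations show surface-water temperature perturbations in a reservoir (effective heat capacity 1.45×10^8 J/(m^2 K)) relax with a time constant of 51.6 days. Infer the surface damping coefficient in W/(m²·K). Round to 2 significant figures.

Areal heat capacity C = 1.45×10^8 J/(m^2 K) (given).
τ = 51.6 days = 4.46×10^6 s.
λ = C / τ = 1.45×10^8 / 4.46×10^6 = 32.5 W/(m²·K).

33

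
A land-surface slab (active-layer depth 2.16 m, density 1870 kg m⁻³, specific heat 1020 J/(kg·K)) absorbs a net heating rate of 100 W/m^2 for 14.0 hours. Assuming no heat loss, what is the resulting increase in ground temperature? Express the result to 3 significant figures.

Areal heat capacity C = ρ c_p D = 1870 × 1020 × 2.16 = 4.12×10^6 J/(m²·K).
Net heat input Q = F Δt = 100 × (14.0 hours × 3600 s/hour) = 5.04×10^6 J/m².
ΔT = Q / C = 5.04×10^6 / 4.12×10^6 = 1.22 K.

1.22 K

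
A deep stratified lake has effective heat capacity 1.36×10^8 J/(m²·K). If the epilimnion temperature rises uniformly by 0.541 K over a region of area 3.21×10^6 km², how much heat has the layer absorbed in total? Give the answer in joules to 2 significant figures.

2.4×10^20 J

Areal heat capacity C = 1.36×10^8 J/(m²·K) (given).
Heat per unit area: q = C ΔT = 1.36×10^8 × 0.541 = 7.36×10^7 J/m².
Total heat: Q = q × A = 7.36×10^7 × (3.21×10^6 × 10⁶ m²) = 2.36×10^20 J.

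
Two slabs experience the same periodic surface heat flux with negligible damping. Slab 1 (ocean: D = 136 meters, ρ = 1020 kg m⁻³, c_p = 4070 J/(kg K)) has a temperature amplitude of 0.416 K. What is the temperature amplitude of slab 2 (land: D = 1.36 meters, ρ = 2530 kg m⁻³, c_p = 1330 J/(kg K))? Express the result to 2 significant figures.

51 K

C_ocean = 5.65×10^8 J/(m²·K); C_land = 4.58×10^6 J/(m²·K).
A ∝ 1/C ⇒ A_land = A_ocean × C_ocean/C_land = 0.416 × 123 = 51.3 K.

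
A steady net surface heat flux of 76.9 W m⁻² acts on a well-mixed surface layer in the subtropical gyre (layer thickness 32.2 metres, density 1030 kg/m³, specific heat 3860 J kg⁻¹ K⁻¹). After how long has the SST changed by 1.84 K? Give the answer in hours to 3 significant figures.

851 hours

Areal heat capacity C = ρ c_p D = 1030 × 3860 × 32.2 = 1.28×10^8 J/(m^2 K).
Time required: Δt = C ΔT / F = 1.28×10^8 × 1.84 / 76.9 = 3.06×10^6 s.
In hours: 3.06×10^6 s / (3600 s/hour) = 851 hours.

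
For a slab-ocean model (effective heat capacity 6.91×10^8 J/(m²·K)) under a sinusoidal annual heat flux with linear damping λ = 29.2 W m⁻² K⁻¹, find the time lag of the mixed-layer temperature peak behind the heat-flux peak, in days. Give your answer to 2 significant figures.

Areal heat capacity C = 6.91×10^8 J/(m²·K) (given).
ω = 2π / 3.15×10^7 s = 1.99×10^-7 s⁻¹.
Phase lag φ = arctan(Cω/λ) = arctan(138/29.2) = 1.36 rad.
Time lag = φ / ω = 1.36 / 1.99×10^-7 = 6.84×10^6 s = 79.1 days.

79 days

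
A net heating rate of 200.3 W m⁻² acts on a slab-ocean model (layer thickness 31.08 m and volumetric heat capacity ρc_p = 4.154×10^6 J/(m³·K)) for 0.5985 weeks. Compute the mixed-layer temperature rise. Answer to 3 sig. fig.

0.562 K

Areal heat capacity C = ρc_p × D = 4.154×10^6 × 31.08 = 1.29×10^8 J/(m^2 K).
Net heat input Q = F Δt = 200.3 × (0.5985 weeks × 6.048×10^5 s/week) = 7.25×10^7 J/m².
ΔT = Q / C = 7.25×10^7 / 1.29×10^8 = 0.562 K.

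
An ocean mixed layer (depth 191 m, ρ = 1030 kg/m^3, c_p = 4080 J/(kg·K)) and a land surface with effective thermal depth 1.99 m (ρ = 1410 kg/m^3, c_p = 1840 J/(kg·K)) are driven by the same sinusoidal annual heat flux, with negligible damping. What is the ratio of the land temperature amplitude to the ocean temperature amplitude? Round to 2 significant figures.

160

C_ocean = 1030 × 4080 × 191 = 8.03×10^8 J/(m²·K).
C_land = 1410 × 1840 × 1.99 = 5.16×10^6 J/(m²·K).
Undamped amplitude ∝ 1/C, so A_land/A_ocean = C_ocean/C_land = 155.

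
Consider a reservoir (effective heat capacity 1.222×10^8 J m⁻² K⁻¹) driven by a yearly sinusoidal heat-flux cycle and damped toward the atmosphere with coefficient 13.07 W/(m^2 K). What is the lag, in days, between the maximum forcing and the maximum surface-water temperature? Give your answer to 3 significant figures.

62.6 days

Areal heat capacity C = 1.222×10^8 J m⁻² K⁻¹ (given).
ω = 2π / 3.15×10^7 s = 1.99×10^-7 s⁻¹.
Phase lag φ = arctan(Cω/λ) = arctan(24.3/13.07) = 1.08 rad.
Time lag = φ / ω = 1.08 / 1.99×10^-7 = 5.41×10^6 s = 62.6 days.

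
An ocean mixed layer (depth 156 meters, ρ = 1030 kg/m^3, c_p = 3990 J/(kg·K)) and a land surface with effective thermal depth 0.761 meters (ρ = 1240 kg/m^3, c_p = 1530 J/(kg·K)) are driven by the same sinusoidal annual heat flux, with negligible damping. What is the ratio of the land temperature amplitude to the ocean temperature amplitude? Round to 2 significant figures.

C_ocean = 1030 × 3990 × 156 = 6.41×10^8 J/(m²·K).
C_land = 1240 × 1530 × 0.761 = 1.44×10^6 J/(m²·K).
Undamped amplitude ∝ 1/C, so A_land/A_ocean = C_ocean/C_land = 444.

440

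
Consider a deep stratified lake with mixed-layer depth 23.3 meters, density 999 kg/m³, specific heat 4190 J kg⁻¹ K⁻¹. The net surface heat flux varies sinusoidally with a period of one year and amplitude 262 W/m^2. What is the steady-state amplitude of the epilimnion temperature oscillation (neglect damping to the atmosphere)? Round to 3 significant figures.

Areal heat capacity C = ρ c_p D = 999 × 4190 × 23.3 = 9.75×10^7 J/(m^2 K).
Angular frequency ω = 2π / T = 2π / 3.15×10^7 s = 1.99×10^-7 s⁻¹.
Cω = 9.75×10^7 × 1.99×10^-7 = 19.4 W/(m²·K).
Amplitude A = F₀ / (Cω) = 262 / 19.4 = 13.5 K.

13.5 K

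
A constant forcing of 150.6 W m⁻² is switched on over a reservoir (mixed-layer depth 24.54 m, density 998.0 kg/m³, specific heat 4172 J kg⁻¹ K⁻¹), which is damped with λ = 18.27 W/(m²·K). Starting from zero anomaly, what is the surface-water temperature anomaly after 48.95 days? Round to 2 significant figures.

Areal heat capacity C = ρ c_p D = 998.0 × 4172 × 24.54 = 1.02×10^8 J/(m^2 K).
τ = C / λ = 1.02×10^8 / 18.27 = 5.59×10^6 s.
Equilibrium anomaly ΔT_eq = F / λ = 150.6 / 18.27 = 8.24 K.
t = 48.95 days = 4.23×10^6 s, so t/τ = 0.756.
ΔT(t) = ΔT_eq (1 − e^(−t/τ)) = 8.24 × (1 − e^−0.756) = 4.37 K.

4.4 K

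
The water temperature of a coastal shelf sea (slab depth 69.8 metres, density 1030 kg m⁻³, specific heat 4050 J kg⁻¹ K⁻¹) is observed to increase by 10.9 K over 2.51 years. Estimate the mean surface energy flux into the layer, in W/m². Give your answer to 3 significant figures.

Areal heat capacity C = ρ c_p D = 1030 × 4050 × 69.8 = 2.91×10^8 J/(m²·K).
Required heat per unit area: Q = C ΔT = 2.91×10^8 × 10.9 = 3.17×10^9 J/m².
Flux F = Q / Δt = 3.17×10^9 / 7.92×10^7 s = 40.1 W/m².

40.1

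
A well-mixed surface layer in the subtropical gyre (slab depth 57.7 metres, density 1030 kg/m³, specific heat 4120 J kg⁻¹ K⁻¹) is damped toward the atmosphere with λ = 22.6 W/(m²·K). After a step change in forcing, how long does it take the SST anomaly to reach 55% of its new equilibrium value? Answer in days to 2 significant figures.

100 days

Areal heat capacity C = ρ c_p D = 1030 × 4120 × 57.7 = 2.45×10^8 J m⁻² K⁻¹.
τ = C / λ = 2.45×10^8 / 22.6 = 1.08×10^7 s.
Fraction reached: 1 − e^(−t/τ) = 0.55 ⇒ t = −τ ln(1 − 0.55) = τ × 0.799.
t = 8.65×10^6 s = 100 days.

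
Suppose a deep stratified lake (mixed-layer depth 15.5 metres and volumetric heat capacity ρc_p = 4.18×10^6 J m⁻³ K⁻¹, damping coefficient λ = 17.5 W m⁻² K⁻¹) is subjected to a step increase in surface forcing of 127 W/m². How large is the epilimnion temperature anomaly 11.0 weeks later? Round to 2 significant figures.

Areal heat capacity C = ρc_p × D = 4.18×10^6 × 15.5 = 6.48×10^7 J/(m^2 K).
τ = C / λ = 6.48×10^7 / 17.5 = 3.70×10^6 s.
Equilibrium anomaly ΔT_eq = F / λ = 127 / 17.5 = 7.26 K.
t = 11.0 weeks = 6.65×10^6 s, so t/τ = 1.80.
ΔT(t) = ΔT_eq (1 − e^(−t/τ)) = 7.26 × (1 − e^−1.80) = 6.05 K.

6.1 K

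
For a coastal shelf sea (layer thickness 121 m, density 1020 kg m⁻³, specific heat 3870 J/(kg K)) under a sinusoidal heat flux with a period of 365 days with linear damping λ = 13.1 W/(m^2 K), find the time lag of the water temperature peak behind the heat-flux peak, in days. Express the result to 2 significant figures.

83 days

Areal heat capacity C = ρ c_p D = 1020 × 3870 × 121 = 4.78×10^8 J/(m²·K).
ω = 2π / 3.15×10^7 s = 1.99×10^-7 s⁻¹.
Phase lag φ = arctan(Cω/λ) = arctan(95.2/13.1) = 1.43 rad.
Time lag = φ / ω = 1.43 / 1.99×10^-7 = 7.20×10^6 s = 83.3 days.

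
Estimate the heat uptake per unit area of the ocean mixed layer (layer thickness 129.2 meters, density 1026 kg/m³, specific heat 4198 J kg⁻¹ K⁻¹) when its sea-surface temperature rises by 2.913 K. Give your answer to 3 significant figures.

1.62×10^9

Areal heat capacity C = ρ c_p D = 1026 × 4198 × 129.2 = 5.56×10^8 J m⁻² K⁻¹.
ΔQ = C ΔT = 5.56×10^8 × 2.913 = 1.62×10^9 J/m².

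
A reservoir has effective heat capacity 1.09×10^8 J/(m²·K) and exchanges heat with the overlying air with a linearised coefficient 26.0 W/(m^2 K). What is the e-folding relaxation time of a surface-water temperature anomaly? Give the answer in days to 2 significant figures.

49 days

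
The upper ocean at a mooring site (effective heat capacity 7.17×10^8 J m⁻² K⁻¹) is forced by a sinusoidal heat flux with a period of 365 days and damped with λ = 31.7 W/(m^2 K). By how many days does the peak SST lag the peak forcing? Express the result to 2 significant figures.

79 days

Areal heat capacity C = 7.17×10^8 J m⁻² K⁻¹ (given).
ω = 2π / 3.15×10^7 s = 1.99×10^-7 s⁻¹.
Phase lag φ = arctan(Cω/λ) = arctan(143/31.7) = 1.35 rad.
Time lag = φ / ω = 1.35 / 1.99×10^-7 = 6.79×10^6 s = 78.6 days.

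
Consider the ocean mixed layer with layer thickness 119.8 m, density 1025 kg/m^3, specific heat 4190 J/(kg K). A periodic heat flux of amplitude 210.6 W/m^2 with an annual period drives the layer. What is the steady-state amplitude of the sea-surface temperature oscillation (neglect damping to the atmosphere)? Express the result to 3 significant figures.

2.05 K

Areal heat capacity C = ρ c_p D = 1025 × 4190 × 119.8 = 5.15×10^8 J m⁻² K⁻¹.
Angular frequency ω = 2π / T = 2π / 3.15×10^7 s = 1.99×10^-7 s⁻¹.
Cω = 5.15×10^8 × 1.99×10^-7 = 103 W/(m²·K).
Amplitude A = F₀ / (Cω) = 210.6 / 103 = 2.05 K.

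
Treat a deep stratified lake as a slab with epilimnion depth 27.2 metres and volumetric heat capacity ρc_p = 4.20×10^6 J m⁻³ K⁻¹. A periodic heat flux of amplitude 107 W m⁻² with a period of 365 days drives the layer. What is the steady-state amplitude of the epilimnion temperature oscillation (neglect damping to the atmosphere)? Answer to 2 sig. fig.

Areal heat capacity C = ρc_p × D = 4.20×10^6 × 27.2 = 1.14×10^8 J/(m²·K).
Angular frequency ω = 2π / T = 2π / 3.15×10^7 s = 1.99×10^-7 s⁻¹.
Cω = 1.14×10^8 × 1.99×10^-7 = 22.8 W/(m²·K).
Amplitude A = F₀ / (Cω) = 107 / 22.8 = 4.70 K.

4.7 K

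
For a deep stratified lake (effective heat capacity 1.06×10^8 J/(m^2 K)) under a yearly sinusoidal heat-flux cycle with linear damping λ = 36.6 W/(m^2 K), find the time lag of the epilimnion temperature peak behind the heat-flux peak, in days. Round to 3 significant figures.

30.4 days

Areal heat capacity C = 1.06×10^8 J/(m^2 K) (given).
ω = 2π / 3.15×10^7 s = 1.99×10^-7 s⁻¹.
Phase lag φ = arctan(Cω/λ) = arctan(21.1/36.6) = 0.523 rad.
Time lag = φ / ω = 0.523 / 1.99×10^-7 = 2.63×10^6 s = 30.4 days.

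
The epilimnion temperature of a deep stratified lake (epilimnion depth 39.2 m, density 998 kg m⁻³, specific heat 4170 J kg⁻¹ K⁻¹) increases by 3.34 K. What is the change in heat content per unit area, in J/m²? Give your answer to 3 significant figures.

5.45×10^8

Areal heat capacity C = ρ c_p D = 998 × 4170 × 39.2 = 1.63×10^8 J/(m²·K).
ΔQ = C ΔT = 1.63×10^8 × 3.34 = 5.45×10^8 J/m².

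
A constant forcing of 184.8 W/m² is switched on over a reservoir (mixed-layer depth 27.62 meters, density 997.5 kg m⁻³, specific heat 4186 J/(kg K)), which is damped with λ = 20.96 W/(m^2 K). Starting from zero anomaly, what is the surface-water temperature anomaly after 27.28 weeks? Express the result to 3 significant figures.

8.38 K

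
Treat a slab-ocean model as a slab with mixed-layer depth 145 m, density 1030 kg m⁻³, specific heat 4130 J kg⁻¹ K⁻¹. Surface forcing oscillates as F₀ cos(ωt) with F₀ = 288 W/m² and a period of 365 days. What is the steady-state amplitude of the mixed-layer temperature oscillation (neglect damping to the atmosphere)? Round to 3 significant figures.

2.34 K

Areal heat capacity C = ρ c_p D = 1030 × 4130 × 145 = 6.17×10^8 J m⁻² K⁻¹.
Angular frequency ω = 2π / T = 2π / 3.15×10^7 s = 1.99×10^-7 s⁻¹.
Cω = 6.17×10^8 × 1.99×10^-7 = 123 W/(m²·K).
Amplitude A = F₀ / (Cω) = 288 / 123 = 2.34 K.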